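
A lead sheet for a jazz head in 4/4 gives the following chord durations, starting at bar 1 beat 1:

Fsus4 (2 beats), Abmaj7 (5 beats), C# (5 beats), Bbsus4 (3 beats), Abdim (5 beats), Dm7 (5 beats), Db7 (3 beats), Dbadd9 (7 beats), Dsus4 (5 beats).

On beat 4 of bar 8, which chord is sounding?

Dbadd9

Beat 4 of bar 8 is beat (8−1)×4 + 4 = 32 overall.
Running totals: Fsus4 ends at 2, Abmaj7 ends at 7, C# ends at 12, Bbsus4 ends at 15, Abdim ends at 20, Dm7 ends at 25, Db7 ends at 28, Dbadd9 ends at 35.
Beat 32 falls within Dbadd9.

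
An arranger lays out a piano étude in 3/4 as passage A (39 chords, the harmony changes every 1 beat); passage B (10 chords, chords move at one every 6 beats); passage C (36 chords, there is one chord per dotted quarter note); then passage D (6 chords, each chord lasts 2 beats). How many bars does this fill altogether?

55 bars

A: 39 × 1 = 39 beats = 13 bars.
B: 10 × 6 = 60 beats = 20 bars.
C: 36 × 1.5 = 54 beats = 18 bars.
D: 6 × 2 = 12 beats = 4 bars.
Total: 13 + 20 + 18 + 4 = 55 bars.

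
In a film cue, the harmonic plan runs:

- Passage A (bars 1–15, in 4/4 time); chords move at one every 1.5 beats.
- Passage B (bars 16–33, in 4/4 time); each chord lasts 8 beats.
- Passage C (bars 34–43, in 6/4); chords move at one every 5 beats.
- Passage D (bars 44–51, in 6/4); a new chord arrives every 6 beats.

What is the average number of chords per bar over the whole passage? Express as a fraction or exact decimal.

23/17 chords per bar

A: 15 × 4 = 60 beats ÷ 1.5 = 40 chords.
B: 18 × 4 = 72 beats ÷ 8 = 9 chords.
C: 10 × 6 = 60 beats ÷ 5 = 12 chords.
D: 8 × 6 = 48 beats ÷ 6 = 8 chords.
Overall: 69 chords over 51 bars → 69/51 = 23/17 chords per bar.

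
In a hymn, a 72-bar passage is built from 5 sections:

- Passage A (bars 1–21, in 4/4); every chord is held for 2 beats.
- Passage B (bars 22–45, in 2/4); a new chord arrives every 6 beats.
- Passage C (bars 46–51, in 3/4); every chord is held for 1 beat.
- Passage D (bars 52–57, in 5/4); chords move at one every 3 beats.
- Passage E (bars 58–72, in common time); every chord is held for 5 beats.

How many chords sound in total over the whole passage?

90 chords

A has 84 beats and chords last 2 each, so 42 chords.
B has 48 beats and chords last 6 each, so 8 chords.
C has 18 beats and chords last 1 each, so 18 chords.
D has 30 beats and chords last 3 each, so 10 chords.
E has 60 beats and chords last 5 each, so 12 chords.
Total: 42 + 8 + 18 + 10 + 12 = 90.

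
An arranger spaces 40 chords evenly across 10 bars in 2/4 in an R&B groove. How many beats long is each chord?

10 bars × 2 beats/bar = 20 beats total.
20 beats ÷ 40 chords = 0.5 beats per chord.
(That is an eighth note.)

0.5 beats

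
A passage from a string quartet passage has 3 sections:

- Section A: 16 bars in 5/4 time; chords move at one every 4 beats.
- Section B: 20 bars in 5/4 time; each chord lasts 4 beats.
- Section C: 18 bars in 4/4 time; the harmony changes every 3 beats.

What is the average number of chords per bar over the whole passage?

A: 16 bars of 5 beats is 80 beats; at 4 beats each that's 20 chords.
B: 20 bars of 5 beats is 100 beats; at 4 beats each that's 25 chords.
C: 18 bars of 4 beats is 72 beats; at 3 beats each that's 24 chords.
Overall: 69 chords over 54 bars → 69/54 = 23/18 chords per bar.

23/18 chords per bar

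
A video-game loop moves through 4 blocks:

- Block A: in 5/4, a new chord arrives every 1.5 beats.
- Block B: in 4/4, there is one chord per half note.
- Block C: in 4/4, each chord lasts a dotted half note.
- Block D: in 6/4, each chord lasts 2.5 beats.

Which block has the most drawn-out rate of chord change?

Block C

A: each chord is 1.5 beats in 5/4, so 10/3 per bar.
B: each chord is 2 beats in 4/4, so 2 per bar.
C: each chord is 3 beats in 4/4, so 4/3 per bar.
D: each chord is 2.5 beats in 6/4, so 2.4 per bar.
Slowest is C at 4/3 chords/bar.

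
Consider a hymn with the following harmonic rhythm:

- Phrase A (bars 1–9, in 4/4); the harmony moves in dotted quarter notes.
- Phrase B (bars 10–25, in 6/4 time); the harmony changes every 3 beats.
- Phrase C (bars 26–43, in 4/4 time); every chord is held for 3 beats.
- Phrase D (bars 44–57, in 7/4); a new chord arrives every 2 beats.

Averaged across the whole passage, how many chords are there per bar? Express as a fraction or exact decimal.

A: 9 × 4 = 36 beats ÷ 1.5 = 24 chords.
B: 16 × 6 = 96 beats ÷ 3 = 32 chords.
C: 18 × 4 = 72 beats ÷ 3 = 24 chords.
D: 14 × 7 = 98 beats ÷ 2 = 49 chords.
Overall: 129 chords over 57 bars → 129/57 = 43/19 chords per bar.

43/19 chords per bar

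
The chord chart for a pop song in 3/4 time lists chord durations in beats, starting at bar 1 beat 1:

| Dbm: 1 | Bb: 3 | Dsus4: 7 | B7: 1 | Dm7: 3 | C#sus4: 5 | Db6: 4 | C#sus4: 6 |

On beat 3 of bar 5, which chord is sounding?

Dm7

Beat 3 of bar 5 is beat (5−1)×3 + 3 = 15 overall.
Running totals: Dbm ends at 1, Bb ends at 4, Dsus4 ends at 11, B7 ends at 12, Dm7 ends at 15.
Beat 15 falls within Dm7.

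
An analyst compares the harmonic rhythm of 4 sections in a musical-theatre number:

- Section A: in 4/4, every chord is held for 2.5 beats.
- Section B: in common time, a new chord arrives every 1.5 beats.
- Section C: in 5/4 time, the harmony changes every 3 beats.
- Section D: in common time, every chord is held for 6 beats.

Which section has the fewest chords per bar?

Section D

A: 4 beats/bar ÷ 2.5 beats/chord = 1.6 chords/bar.
B: 4 beats/bar ÷ 1.5 beats/chord = 8/3 chords/bar.
C: 5 beats/bar ÷ 3 beats/chord = 5/3 chords/bar.
D: 4 beats/bar ÷ 6 beats/chord = 2/3 chords/bar.
Slowest is D at 2/3 chords/bar.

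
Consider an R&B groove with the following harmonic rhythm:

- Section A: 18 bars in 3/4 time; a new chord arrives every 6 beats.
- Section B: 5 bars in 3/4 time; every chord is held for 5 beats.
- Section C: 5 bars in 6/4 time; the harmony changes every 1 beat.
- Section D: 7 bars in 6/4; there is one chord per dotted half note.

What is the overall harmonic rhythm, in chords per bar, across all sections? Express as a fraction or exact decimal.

1.6 chords per bar

A: 18 bars of 3 beats is 54 beats; at 6 beats each that's 9 chords.
B: 5 bars of 3 beats is 15 beats; at 5 beats each that's 3 chords.
C: 5 bars of 6 beats is 30 beats; at 1 beat each that's 30 chords.
D: 7 bars of 6 beats is 42 beats; at 3 beats each that's 14 chords.
Overall: 56 chords over 35 bars → 56/35 = 1.6 chords per bar.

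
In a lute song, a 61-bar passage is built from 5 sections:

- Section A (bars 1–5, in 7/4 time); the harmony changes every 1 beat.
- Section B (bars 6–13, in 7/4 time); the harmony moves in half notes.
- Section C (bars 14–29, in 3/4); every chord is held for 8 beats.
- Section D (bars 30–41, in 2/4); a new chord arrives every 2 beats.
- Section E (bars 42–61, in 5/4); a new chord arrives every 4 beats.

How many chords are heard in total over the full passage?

A: 5 bars × 7 beats = 35 beats; 1 beat/chord → 35 chords.
B: 8 bars × 7 beats = 56 beats; 2 beats/chord → 28 chords.
C: 16 bars × 3 beats = 48 beats; 8 beats/chord → 6 chords.
D: 12 bars × 2 beats = 24 beats; 2 beats/chord → 12 chords.
E: 20 bars × 5 beats = 100 beats; 4 beats/chord → 25 chords.
Total: 35 + 28 + 6 + 12 + 25 = 106.

106 chords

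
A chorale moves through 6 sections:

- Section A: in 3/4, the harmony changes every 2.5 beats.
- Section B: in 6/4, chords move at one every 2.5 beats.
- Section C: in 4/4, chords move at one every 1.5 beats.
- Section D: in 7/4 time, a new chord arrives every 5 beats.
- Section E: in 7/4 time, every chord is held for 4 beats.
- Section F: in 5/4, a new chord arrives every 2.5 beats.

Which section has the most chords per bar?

Section C

A: 3/2.5 = 1.2 chords/bar.
B: 6/2.5 = 2.4 chords/bar.
C: 4/1.5 = 8/3 chords/bar.
D: 7/5 = 1.4 chords/bar.
E: 7/4 = 1.75 chords/bar.
F: 5/2.5 = 2 chords/bar.
Fastest is C at 8/3 chords/bar.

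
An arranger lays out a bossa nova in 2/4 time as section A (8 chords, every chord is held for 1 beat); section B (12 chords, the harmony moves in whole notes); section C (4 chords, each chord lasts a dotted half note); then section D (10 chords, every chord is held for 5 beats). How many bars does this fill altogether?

A: 8 × 1 = 8 beats = 4 bars.
B: 12 × 4 = 48 beats = 24 bars.
C: 4 × 3 = 12 beats = 6 bars.
D: 10 × 5 = 50 beats = 25 bars.
Total: 4 + 24 + 6 + 25 = 59 bars.

59 bars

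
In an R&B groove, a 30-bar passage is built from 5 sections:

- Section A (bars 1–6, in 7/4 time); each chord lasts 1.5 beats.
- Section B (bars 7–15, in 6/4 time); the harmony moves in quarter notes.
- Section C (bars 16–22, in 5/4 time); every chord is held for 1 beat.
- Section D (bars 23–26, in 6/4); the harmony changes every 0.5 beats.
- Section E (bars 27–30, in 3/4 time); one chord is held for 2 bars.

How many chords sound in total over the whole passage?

A: 6·7 = 42 beats, 42/1.5 = 28 chords.
B: 9·6 = 54 beats, 54/1 = 54 chords.
C: 7·5 = 35 beats, 35/1 = 35 chords.
D: 4·6 = 24 beats, 24/0.5 = 48 chords.
E: 4·3 = 12 beats, 12/6 = 2 chords.
Total: 28 + 54 + 35 + 48 + 2 = 167.

167 chords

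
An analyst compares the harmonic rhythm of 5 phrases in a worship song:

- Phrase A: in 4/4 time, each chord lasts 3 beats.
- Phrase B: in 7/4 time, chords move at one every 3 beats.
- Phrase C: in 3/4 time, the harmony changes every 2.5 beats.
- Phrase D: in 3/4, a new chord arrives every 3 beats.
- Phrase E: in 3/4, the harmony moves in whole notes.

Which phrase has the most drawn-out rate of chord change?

A: 4/3 = 4/3 chords/bar.
B: 7/3 = 7/3 chords/bar.
C: 3/2.5 = 1.2 chords/bar.
D: 3/3 = 1 chord/bar.
E: 3/4 = 0.75 chords/bar.
Slowest is E at 0.75 chords/bar.

Phrase E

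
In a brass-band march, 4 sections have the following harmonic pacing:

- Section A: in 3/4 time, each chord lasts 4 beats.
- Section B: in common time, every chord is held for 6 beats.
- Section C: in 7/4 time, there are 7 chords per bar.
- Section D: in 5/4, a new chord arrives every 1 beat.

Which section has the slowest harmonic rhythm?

Section B

A: each chord is 4 beats in 3/4, so 0.75 per bar.
B: each chord is 6 beats in 4/4, so 2/3 per bar.
C: each chord is 1 beat in 7/4, so 7 per bar.
D: each chord is 1 beat in 5/4, so 5 per bar.
Slowest is B at 2/3 chords/bar.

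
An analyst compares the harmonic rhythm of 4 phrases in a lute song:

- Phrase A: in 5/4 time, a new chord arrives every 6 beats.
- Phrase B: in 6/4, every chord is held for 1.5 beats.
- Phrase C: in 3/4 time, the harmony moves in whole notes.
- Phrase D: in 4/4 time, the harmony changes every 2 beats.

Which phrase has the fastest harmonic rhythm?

Phrase B

A: 5 beats/bar ÷ 6 beats/chord = 5/6 chords/bar.
B: 6 beats/bar ÷ 1.5 beats/chord = 4 chords/bar.
C: 3 beats/bar ÷ 4 beats/chord = 0.75 chords/bar.
D: 4 beats/bar ÷ 2 beats/chord = 2 chords/bar.
Fastest is B at 4 chords/bar.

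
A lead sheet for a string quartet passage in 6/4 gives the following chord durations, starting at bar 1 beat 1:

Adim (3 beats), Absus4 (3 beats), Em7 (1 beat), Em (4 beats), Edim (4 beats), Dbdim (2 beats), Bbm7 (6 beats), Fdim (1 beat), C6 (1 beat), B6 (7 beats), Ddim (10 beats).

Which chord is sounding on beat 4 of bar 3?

Dbdim

Beat 4 of bar 3 is beat (3−1)×6 + 4 = 16 overall.
Running totals: Adim ends at 3, Absus4 ends at 6, Em7 ends at 7, Em ends at 11, Edim ends at 15, Dbdim ends at 17.
Beat 16 falls within Dbdim.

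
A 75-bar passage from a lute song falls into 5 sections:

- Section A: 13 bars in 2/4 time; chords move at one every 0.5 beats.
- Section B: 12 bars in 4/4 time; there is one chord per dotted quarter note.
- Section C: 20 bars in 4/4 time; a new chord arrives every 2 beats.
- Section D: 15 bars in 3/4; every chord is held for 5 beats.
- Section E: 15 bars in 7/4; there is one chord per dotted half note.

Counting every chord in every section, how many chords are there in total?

A has 26 beats and chords last 0.5 each, so 52 chords.
B has 48 beats and chords last 1.5 each, so 32 chords.
C has 80 beats and chords last 2 each, so 40 chords.
D has 45 beats and chords last 5 each, so 9 chords.
E has 105 beats and chords last 3 each, so 35 chords.
Total: 52 + 32 + 40 + 9 + 35 = 168.

168 chords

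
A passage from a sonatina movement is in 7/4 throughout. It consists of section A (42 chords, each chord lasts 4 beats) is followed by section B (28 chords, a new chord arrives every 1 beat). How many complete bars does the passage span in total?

28 bars

A: 42 × 4 = 168 beats = 24 bars.
B: 28 × 1 = 28 beats = 4 bars.
Total: 24 + 4 = 28 bars.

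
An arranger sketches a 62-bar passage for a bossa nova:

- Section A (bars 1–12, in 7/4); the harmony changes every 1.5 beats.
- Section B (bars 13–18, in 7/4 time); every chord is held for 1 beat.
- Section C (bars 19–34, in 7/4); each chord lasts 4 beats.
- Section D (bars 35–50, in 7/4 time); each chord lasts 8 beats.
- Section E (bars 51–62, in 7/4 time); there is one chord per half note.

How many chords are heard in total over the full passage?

182 chords

A has 84 beats and chords last 1.5 each, so 56 chords.
B has 42 beats and chords last 1 each, so 42 chords.
C has 112 beats and chords last 4 each, so 28 chords.
D has 112 beats and chords last 8 each, so 14 chords.
E has 84 beats and chords last 2 each, so 42 chords.
Total: 56 + 42 + 28 + 14 + 42 = 182.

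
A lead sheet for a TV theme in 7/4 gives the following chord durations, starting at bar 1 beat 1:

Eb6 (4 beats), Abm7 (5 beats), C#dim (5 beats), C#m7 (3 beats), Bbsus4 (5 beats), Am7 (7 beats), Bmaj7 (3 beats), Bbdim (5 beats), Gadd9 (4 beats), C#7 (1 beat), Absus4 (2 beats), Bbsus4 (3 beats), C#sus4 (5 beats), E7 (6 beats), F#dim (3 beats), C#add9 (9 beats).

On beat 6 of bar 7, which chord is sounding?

C#sus4

Beat 6 of bar 7 is beat (7−1)×7 + 6 = 48 overall.
Running totals: Eb6 ends at 4, Abm7 ends at 9, C#dim ends at 14, C#m7 ends at 17, Bbsus4 ends at 22, Am7 ends at 29, Bmaj7 ends at 32, Bbdim ends at 37, Gadd9 ends at 41, C#7 ends at 42, Absus4 ends at 44, Bbsus4 ends at 47, C#sus4 ends at 52.
Beat 48 falls within C#sus4.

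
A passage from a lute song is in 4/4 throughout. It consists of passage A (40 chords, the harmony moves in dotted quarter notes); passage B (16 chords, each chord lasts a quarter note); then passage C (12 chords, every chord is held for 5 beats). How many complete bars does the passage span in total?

A: 40 × 1.5 = 60 beats = 15 bars.
B: 16 × 1 = 16 beats = 4 bars.
C: 12 × 5 = 60 beats = 15 bars.
Total: 15 + 4 + 15 = 34 bars.

34 bars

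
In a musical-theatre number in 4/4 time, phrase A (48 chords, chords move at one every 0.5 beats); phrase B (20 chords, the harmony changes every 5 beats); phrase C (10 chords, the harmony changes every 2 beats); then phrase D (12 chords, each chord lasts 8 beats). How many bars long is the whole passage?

A: 48 × 0.5 = 24 beats = 6 bars.
B: 20 × 5 = 100 beats = 25 bars.
C: 10 × 2 = 20 beats = 5 bars.
D: 12 × 8 = 96 beats = 24 bars.
Total: 6 + 25 + 5 + 24 = 60 bars.

60 bars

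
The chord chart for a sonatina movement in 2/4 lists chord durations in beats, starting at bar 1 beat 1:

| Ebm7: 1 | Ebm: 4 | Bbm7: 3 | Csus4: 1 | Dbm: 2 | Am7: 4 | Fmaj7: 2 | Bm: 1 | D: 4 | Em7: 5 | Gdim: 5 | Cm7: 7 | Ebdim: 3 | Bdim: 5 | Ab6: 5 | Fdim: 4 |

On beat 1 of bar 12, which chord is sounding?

Em7

Beat 1 of bar 12 is beat (12−1)×2 + 1 = 23 overall.
Running totals: Ebm7 ends at 1, Ebm ends at 5, Bbm7 ends at 8, Csus4 ends at 9, Dbm ends at 11, Am7 ends at 15, Fmaj7 ends at 17, Bm ends at 18, D ends at 22, Em7 ends at 27.
Beat 23 falls within Em7.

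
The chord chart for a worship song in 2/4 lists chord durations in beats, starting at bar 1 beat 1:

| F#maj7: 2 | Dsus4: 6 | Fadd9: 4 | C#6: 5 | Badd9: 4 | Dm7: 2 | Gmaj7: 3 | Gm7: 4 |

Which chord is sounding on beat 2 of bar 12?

Beat 2 of bar 12 is beat (12−1)×2 + 2 = 24 overall.
Running totals: F#maj7 ends at 2, Dsus4 ends at 8, Fadd9 ends at 12, C#6 ends at 17, Badd9 ends at 21, Dm7 ends at 23, Gmaj7 ends at 26.
Beat 24 falls within Gmaj7.

Gmaj7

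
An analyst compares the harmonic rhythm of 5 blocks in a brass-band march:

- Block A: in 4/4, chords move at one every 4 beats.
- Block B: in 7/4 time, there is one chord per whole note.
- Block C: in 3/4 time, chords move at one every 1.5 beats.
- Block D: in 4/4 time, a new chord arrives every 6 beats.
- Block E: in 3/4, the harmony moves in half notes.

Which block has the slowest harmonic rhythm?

Block D

A: each chord is 4 beats in 4/4, so 1 per bar.
B: each chord is 4 beats in 7/4, so 1.75 per bar.
C: each chord is 1.5 beats in 3/4, so 2 per bar.
D: each chord is 6 beats in 4/4, so 2/3 per bar.
E: each chord is 2 beats in 3/4, so 1.5 per bar.
Slowest is D at 2/3 chords/bar.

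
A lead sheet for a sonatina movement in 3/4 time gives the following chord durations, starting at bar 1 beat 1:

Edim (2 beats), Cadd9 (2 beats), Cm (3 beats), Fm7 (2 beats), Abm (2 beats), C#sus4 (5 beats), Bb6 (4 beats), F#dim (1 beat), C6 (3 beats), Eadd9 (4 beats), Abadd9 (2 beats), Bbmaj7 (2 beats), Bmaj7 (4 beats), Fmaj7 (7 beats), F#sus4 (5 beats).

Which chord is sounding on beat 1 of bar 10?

Eadd9

Beat 1 of bar 10 is beat (10−1)×3 + 1 = 28 overall.
Running totals: Edim ends at 2, Cadd9 ends at 4, Cm ends at 7, Fm7 ends at 9, Abm ends at 11, C#sus4 ends at 16, Bb6 ends at 20, F#dim ends at 21, C6 ends at 24, Eadd9 ends at 28.
Beat 28 falls within Eadd9.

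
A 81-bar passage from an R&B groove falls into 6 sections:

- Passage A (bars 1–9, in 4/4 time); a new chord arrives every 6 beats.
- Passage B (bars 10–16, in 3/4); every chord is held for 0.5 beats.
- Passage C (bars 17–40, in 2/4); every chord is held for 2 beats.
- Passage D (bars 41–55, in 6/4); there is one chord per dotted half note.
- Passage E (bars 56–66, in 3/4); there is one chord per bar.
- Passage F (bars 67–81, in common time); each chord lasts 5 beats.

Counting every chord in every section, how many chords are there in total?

A has 36 beats and chords last 6 each, so 6 chords.
B has 21 beats and chords last 0.5 each, so 42 chords.
C has 48 beats and chords last 2 each, so 24 chords.
D has 90 beats and chords last 3 each, so 30 chords.
E has 33 beats and chords last 3 each, so 11 chords.
F has 60 beats and chords last 5 each, so 12 chords.
Total: 6 + 42 + 24 + 30 + 11 + 12 = 125.

125 chords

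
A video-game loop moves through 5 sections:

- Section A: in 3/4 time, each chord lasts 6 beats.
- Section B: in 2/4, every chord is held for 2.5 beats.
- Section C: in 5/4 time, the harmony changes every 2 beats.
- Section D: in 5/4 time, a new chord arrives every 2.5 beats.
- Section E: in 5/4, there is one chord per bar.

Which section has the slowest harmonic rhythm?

Section A

A: 3 beats/bar ÷ 6 beats/chord = 0.5 chords/bar.
B: 2 beats/bar ÷ 2.5 beats/chord = 0.8 chords/bar.
C: 5 beats/bar ÷ 2 beats/chord = 2.5 chords/bar.
D: 5 beats/bar ÷ 2.5 beats/chord = 2 chords/bar.
E: 5 beats/bar ÷ 5 beats/chord = 1 chord/bar.
Slowest is A at 0.5 chords/bar.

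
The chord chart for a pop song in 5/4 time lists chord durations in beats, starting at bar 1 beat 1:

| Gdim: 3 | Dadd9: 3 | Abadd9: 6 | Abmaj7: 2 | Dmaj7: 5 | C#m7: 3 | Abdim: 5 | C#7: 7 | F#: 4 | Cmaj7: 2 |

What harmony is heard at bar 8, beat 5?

Cmaj7

Beat 5 of bar 8 is beat (8−1)×5 + 5 = 40 overall.
Running totals: Gdim ends at 3, Dadd9 ends at 6, Abadd9 ends at 12, Abmaj7 ends at 14, Dmaj7 ends at 19, C#m7 ends at 22, Abdim ends at 27, C#7 ends at 34, F# ends at 38, Cmaj7 ends at 40.
Beat 40 falls within Cmaj7.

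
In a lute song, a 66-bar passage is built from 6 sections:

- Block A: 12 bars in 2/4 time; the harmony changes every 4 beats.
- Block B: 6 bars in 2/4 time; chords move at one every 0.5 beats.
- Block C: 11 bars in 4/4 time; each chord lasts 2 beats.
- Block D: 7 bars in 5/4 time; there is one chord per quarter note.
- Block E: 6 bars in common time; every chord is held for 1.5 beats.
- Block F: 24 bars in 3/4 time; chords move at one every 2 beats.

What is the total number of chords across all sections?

A: 12·2 = 24 beats, 24/4 = 6 chords.
B: 6·2 = 12 beats, 12/0.5 = 24 chords.
C: 11·4 = 44 beats, 44/2 = 22 chords.
D: 7·5 = 35 beats, 35/1 = 35 chords.
E: 6·4 = 24 beats, 24/1.5 = 16 chords.
F: 24·3 = 72 beats, 72/2 = 36 chords.
Total: 6 + 24 + 22 + 35 + 16 + 36 = 139.

139 chords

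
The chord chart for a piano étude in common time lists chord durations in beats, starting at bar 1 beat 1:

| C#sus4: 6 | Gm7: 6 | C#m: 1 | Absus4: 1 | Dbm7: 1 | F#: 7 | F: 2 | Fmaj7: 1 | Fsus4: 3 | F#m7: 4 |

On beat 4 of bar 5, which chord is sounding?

Beat 4 of bar 5 is beat (5−1)×4 + 4 = 20 overall.
Running totals: C#sus4 ends at 6, Gm7 ends at 12, C#m ends at 13, Absus4 ends at 14, Dbm7 ends at 15, F# ends at 22.
Beat 20 falls within F#.

F#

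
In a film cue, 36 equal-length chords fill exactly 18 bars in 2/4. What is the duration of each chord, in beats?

1 beat

18 bars × 2 beats/bar = 36 beats total.
36 beats ÷ 36 chords = 1 beats per chord.
(That is a quarter note.)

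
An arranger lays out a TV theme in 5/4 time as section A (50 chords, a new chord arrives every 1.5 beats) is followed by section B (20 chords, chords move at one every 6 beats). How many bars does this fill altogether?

A: 50 × 1.5 = 75 beats = 15 bars.
B: 20 × 6 = 120 beats = 24 bars.
Total: 15 + 24 = 39 bars.

39 bars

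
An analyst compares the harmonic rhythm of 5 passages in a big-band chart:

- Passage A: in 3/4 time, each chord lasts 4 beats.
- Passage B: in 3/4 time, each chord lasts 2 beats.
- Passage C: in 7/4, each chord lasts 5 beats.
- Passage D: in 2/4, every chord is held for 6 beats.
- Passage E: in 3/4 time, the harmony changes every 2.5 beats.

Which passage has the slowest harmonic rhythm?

Passage D

A: 3 beats/bar ÷ 4 beats/chord = 0.75 chords/bar.
B: 3 beats/bar ÷ 2 beats/chord = 1.5 chords/bar.
C: 7 beats/bar ÷ 5 beats/chord = 1.4 chords/bar.
D: 2 beats/bar ÷ 6 beats/chord = 1/3 chords/bar.
E: 3 beats/bar ÷ 2.5 beats/chord = 1.2 chords/bar.
Slowest is D at 1/3 chords/bar.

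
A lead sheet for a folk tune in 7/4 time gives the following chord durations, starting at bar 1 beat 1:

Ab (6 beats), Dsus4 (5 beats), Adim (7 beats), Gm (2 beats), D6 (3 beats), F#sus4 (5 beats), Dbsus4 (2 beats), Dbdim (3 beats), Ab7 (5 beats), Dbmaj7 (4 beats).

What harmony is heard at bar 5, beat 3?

Dbdim

Beat 3 of bar 5 is beat (5−1)×7 + 3 = 31 overall.
Running totals: Ab ends at 6, Dsus4 ends at 11, Adim ends at 18, Gm ends at 20, D6 ends at 23, F#sus4 ends at 28, Dbsus4 ends at 30, Dbdim ends at 33.
Beat 31 falls within Dbdim.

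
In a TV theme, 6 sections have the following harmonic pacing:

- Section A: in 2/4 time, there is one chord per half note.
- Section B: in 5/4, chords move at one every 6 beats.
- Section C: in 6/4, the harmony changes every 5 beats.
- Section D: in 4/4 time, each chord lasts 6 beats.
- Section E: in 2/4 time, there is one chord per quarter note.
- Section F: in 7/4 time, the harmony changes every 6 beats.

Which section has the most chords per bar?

A: each chord is 2 beats in 2/4, so 1 per bar.
B: each chord is 6 beats in 5/4, so 5/6 per bar.
C: each chord is 5 beats in 6/4, so 1.2 per bar.
D: each chord is 6 beats in 4/4, so 2/3 per bar.
E: each chord is 1 beat in 2/4, so 2 per bar.
F: each chord is 6 beats in 7/4, so 7/6 per bar.
Fastest is E at 2 chords/bar.

Section E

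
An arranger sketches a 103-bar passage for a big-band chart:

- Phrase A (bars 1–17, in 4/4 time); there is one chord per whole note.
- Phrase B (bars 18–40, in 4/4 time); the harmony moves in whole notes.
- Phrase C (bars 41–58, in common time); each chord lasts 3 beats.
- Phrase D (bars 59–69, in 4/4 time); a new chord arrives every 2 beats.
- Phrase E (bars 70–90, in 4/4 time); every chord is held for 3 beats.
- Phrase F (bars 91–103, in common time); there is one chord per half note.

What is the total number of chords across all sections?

140 chords

A: 17·4 = 68 beats, 68/4 = 17 chords.
B: 23·4 = 92 beats, 92/4 = 23 chords.
C: 18·4 = 72 beats, 72/3 = 24 chords.
D: 11·4 = 44 beats, 44/2 = 22 chords.
E: 21·4 = 84 beats, 84/3 = 28 chords.
F: 13·4 = 52 beats, 52/2 = 26 chords.
Total: 17 + 23 + 24 + 22 + 28 + 26 = 140.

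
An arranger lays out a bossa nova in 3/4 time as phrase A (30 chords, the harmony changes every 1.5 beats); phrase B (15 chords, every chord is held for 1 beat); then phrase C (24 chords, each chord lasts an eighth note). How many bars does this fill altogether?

A: 30 × 1.5 = 45 beats = 15 bars.
B: 15 × 1 = 15 beats = 5 bars.
C: 24 × 0.5 = 12 beats = 4 bars.
Total: 15 + 5 + 4 = 24 bars.

24 bars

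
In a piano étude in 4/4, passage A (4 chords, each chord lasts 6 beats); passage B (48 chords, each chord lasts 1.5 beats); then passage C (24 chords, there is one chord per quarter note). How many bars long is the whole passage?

30 bars

A: 4 × 6 = 24 beats = 6 bars.
B: 48 × 1.5 = 72 beats = 18 bars.
C: 24 × 1 = 24 beats = 6 bars.
Total: 6 + 18 + 6 = 30 bars.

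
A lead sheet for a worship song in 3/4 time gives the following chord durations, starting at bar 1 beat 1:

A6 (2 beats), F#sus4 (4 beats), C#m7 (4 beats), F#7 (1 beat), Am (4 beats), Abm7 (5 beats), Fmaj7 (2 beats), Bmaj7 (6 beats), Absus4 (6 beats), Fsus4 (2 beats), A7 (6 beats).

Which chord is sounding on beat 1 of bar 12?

Absus4

Beat 1 of bar 12 is beat (12−1)×3 + 1 = 34 overall.
Running totals: A6 ends at 2, F#sus4 ends at 6, C#m7 ends at 10, F#7 ends at 11, Am ends at 15, Abm7 ends at 20, Fmaj7 ends at 22, Bmaj7 ends at 28, Absus4 ends at 34.
Beat 34 falls within Absus4.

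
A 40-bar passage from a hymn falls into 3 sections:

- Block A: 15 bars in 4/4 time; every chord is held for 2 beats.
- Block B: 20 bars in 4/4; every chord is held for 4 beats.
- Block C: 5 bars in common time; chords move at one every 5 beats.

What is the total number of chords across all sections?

54 chords

A has 60 beats and chords last 2 each, so 30 chords.
B has 80 beats and chords last 4 each, so 20 chords.
C has 20 beats and chords last 5 each, so 4 chords.
Total: 30 + 20 + 4 = 54.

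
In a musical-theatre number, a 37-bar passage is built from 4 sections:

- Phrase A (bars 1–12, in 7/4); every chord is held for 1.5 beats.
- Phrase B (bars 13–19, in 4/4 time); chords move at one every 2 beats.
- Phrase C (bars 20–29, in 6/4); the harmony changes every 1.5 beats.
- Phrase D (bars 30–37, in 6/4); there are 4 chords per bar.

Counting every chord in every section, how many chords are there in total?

A: 12 bars × 7 beats = 84 beats; 1.5 beats/chord → 56 chords.
B: 7 bars × 4 beats = 28 beats; 2 beats/chord → 14 chords.
C: 10 bars × 6 beats = 60 beats; 1.5 beats/chord → 40 chords.
D: 8 bars × 6 beats = 48 beats; 1.5 beats/chord → 32 chords.
Total: 56 + 14 + 40 + 32 = 142.

142 chords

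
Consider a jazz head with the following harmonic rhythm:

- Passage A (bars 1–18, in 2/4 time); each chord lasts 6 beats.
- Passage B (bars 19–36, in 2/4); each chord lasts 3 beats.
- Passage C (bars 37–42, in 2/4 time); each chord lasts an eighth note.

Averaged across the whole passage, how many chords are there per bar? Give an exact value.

A: 18 bars of 2 beats is 36 beats; at 6 beats each that's 6 chords.
B: 18 bars of 2 beats is 36 beats; at 3 beats each that's 12 chords.
C: 6 bars of 2 beats is 12 beats; at 0.5 beats each that's 24 chords.
Overall: 42 chords over 42 bars → 42/42 = 1 chords per bar.

1 chords per bar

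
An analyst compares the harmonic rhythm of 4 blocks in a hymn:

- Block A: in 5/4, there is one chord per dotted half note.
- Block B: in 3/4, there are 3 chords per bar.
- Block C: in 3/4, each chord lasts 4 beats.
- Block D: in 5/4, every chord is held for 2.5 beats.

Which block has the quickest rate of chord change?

A: each chord is 3 beats in 5/4, so 5/3 per bar.
B: each chord is 1 beat in 3/4, so 3 per bar.
C: each chord is 4 beats in 3/4, so 0.75 per bar.
D: each chord is 2.5 beats in 5/4, so 2 per bar.
Fastest is B at 3 chords/bar.

Block B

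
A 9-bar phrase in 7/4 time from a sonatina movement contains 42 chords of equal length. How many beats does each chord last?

9 bars × 7 beats/bar = 63 beats total.
63 beats ÷ 42 chords = 1.5 beats per chord.
(That is a dotted quarter note.)

1.5 beats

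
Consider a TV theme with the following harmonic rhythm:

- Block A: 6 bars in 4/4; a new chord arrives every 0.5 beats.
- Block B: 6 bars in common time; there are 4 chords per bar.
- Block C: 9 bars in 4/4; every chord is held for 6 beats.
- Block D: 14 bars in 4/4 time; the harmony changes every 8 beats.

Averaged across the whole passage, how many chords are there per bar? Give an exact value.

A: 6 × 4 = 24 beats ÷ 0.5 = 48 chords.
B: 6 × 4 = 24 beats ÷ 1 = 24 chords.
C: 9 × 4 = 36 beats ÷ 6 = 6 chords.
D: 14 × 4 = 56 beats ÷ 8 = 7 chords.
Overall: 85 chords over 35 bars → 85/35 = 17/7 chords per bar.

17/7 chords per bar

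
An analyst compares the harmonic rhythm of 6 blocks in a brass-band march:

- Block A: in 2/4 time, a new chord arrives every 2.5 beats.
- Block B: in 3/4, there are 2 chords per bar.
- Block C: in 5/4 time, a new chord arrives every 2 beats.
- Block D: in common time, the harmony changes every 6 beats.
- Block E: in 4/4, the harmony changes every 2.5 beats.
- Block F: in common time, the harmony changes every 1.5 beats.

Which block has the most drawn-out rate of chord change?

Block D

A: 2 beats/bar ÷ 2.5 beats/chord = 0.8 chords/bar.
B: 3 beats/bar ÷ 1.5 beats/chord = 2 chords/bar.
C: 5 beats/bar ÷ 2 beats/chord = 2.5 chords/bar.
D: 4 beats/bar ÷ 6 beats/chord = 2/3 chords/bar.
E: 4 beats/bar ÷ 2.5 beats/chord = 1.6 chords/bar.
F: 4 beats/bar ÷ 1.5 beats/chord = 8/3 chords/bar.
Slowest is D at 2/3 chords/bar.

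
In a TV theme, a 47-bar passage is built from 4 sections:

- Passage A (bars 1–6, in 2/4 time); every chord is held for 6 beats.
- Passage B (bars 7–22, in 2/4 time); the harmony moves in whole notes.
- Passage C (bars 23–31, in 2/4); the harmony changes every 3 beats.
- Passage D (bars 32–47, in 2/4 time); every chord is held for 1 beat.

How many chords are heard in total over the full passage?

48 chords

A has 12 beats and chords last 6 each, so 2 chords.
B has 32 beats and chords last 4 each, so 8 chords.
C has 18 beats and chords last 3 each, so 6 chords.
D has 32 beats and chords last 1 each, so 32 chords.
Total: 2 + 8 + 6 + 32 = 48.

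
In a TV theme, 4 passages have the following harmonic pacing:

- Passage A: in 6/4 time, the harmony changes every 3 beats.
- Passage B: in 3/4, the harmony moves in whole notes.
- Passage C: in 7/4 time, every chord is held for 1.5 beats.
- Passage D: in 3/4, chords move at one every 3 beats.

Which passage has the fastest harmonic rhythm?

A: 6 beats/bar ÷ 3 beats/chord = 2 chords/bar.
B: 3 beats/bar ÷ 4 beats/chord = 0.75 chords/bar.
C: 7 beats/bar ÷ 1.5 beats/chord = 14/3 chords/bar.
D: 3 beats/bar ÷ 3 beats/chord = 1 chord/bar.
Fastest is C at 14/3 chords/bar.

Passage C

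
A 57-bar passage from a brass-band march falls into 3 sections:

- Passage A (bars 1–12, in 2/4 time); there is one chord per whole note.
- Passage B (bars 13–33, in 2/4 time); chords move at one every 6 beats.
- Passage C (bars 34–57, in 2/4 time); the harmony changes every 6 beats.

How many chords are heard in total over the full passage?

21 chords

A: 12·2 = 24 beats, 24/4 = 6 chords.
B: 21·2 = 42 beats, 42/6 = 7 chords.
C: 24·2 = 48 beats, 48/6 = 8 chords.
Total: 6 + 7 + 8 = 21.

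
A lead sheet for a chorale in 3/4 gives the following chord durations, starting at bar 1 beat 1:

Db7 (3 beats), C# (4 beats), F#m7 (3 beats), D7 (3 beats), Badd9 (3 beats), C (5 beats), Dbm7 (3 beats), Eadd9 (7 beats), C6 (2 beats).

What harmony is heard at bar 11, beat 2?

C6

Beat 2 of bar 11 is beat (11−1)×3 + 2 = 32 overall.
Running totals: Db7 ends at 3, C# ends at 7, F#m7 ends at 10, D7 ends at 13, Badd9 ends at 16, C ends at 21, Dbm7 ends at 24, Eadd9 ends at 31, C6 ends at 33.
Beat 32 falls within C6.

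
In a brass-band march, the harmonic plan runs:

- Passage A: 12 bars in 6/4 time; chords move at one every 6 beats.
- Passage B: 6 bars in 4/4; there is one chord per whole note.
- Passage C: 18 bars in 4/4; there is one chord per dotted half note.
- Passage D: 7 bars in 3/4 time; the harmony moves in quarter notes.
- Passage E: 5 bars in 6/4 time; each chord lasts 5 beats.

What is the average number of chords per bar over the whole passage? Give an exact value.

23/16 chords per bar

A: 12 × 6 = 72 beats ÷ 6 = 12 chords.
B: 6 × 4 = 24 beats ÷ 4 = 6 chords.
C: 18 × 4 = 72 beats ÷ 3 = 24 chords.
D: 7 × 3 = 21 beats ÷ 1 = 21 chords.
E: 5 × 6 = 30 beats ÷ 5 = 6 chords.
Overall: 69 chords over 48 bars → 69/48 = 23/16 chords per bar.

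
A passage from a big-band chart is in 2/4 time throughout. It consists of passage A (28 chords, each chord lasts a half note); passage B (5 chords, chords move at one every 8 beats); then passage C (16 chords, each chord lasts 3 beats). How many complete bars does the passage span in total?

72 bars

A: 28 × 2 = 56 beats = 28 bars.
B: 5 × 8 = 40 beats = 20 bars.
C: 16 × 3 = 48 beats = 24 bars.
Total: 28 + 20 + 24 = 72 bars.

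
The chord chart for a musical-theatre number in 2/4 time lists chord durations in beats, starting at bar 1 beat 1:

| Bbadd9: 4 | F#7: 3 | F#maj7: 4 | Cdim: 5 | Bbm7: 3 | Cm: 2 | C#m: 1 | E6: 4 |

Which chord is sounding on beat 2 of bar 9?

Beat 2 of bar 9 is beat (9−1)×2 + 2 = 18 overall.
Running totals: Bbadd9 ends at 4, F#7 ends at 7, F#maj7 ends at 11, Cdim ends at 16, Bbm7 ends at 19.
Beat 18 falls within Bbm7.

Bbm7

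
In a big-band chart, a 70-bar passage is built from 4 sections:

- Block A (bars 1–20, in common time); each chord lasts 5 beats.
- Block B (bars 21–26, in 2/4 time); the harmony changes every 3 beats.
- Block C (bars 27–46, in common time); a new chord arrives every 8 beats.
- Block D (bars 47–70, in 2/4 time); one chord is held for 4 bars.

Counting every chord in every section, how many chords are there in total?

A has 80 beats and chords last 5 each, so 16 chords.
B has 12 beats and chords last 3 each, so 4 chords.
C has 80 beats and chords last 8 each, so 10 chords.
D has 48 beats and chords last 8 each, so 6 chords.
Total: 16 + 4 + 10 + 6 = 36.

36 chords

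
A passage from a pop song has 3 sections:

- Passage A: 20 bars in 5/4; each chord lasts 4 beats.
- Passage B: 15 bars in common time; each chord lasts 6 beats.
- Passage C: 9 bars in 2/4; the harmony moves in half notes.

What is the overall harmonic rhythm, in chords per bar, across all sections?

1 chords per bar

A: 20 × 5 = 100 beats ÷ 4 = 25 chords.
B: 15 × 4 = 60 beats ÷ 6 = 10 chords.
C: 9 × 2 = 18 beats ÷ 2 = 9 chords.
Overall: 44 chords over 44 bars → 44/44 = 1 chords per bar.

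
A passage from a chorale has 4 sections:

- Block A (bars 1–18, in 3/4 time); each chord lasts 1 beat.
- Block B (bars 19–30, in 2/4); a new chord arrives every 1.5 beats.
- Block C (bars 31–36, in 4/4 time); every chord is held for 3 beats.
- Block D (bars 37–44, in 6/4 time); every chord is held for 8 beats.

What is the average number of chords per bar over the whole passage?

21/11 chords per bar

A: 18 bars of 3 beats is 54 beats; at 1 beat each that's 54 chords.
B: 12 bars of 2 beats is 24 beats; at 1.5 beats each that's 16 chords.
C: 6 bars of 4 beats is 24 beats; at 3 beats each that's 8 chords.
D: 8 bars of 6 beats is 48 beats; at 8 beats each that's 6 chords.
Overall: 84 chords over 44 bars → 84/44 = 21/11 chords per bar.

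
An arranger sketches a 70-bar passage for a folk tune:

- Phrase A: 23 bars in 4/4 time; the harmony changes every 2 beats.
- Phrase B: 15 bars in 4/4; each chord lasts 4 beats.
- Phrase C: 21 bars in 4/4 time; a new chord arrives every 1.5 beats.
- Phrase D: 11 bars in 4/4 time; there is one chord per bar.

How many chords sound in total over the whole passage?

128 chords

A has 92 beats and chords last 2 each, so 46 chords.
B has 60 beats and chords last 4 each, so 15 chords.
C has 84 beats and chords last 1.5 each, so 56 chords.
D has 44 beats and chords last 4 each, so 11 chords.
Total: 46 + 15 + 56 + 11 = 128.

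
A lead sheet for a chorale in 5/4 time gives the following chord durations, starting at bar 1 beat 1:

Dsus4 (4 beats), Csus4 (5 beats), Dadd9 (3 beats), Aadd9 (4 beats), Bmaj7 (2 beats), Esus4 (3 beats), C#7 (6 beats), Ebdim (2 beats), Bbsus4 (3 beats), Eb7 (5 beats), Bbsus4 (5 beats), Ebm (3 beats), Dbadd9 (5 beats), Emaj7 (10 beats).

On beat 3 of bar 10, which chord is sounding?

Beat 3 of bar 10 is beat (10−1)×5 + 3 = 48 overall.
Running totals: Dsus4 ends at 4, Csus4 ends at 9, Dadd9 ends at 12, Aadd9 ends at 16, Bmaj7 ends at 18, Esus4 ends at 21, C#7 ends at 27, Ebdim ends at 29, Bbsus4 ends at 32, Eb7 ends at 37, Bbsus4 ends at 42, Ebm ends at 45, Dbadd9 ends at 50.
Beat 48 falls within Dbadd9.

Dbadd9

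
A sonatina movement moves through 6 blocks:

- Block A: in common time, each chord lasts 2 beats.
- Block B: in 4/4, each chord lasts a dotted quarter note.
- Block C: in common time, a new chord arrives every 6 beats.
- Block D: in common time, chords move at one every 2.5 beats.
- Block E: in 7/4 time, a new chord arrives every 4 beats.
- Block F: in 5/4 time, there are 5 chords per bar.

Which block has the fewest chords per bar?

Block C

A: 4 beats/bar ÷ 2 beats/chord = 2 chords/bar.
B: 4 beats/bar ÷ 1.5 beats/chord = 8/3 chords/bar.
C: 4 beats/bar ÷ 6 beats/chord = 2/3 chords/bar.
D: 4 beats/bar ÷ 2.5 beats/chord = 1.6 chords/bar.
E: 7 beats/bar ÷ 4 beats/chord = 1.75 chords/bar.
F: 5 beats/bar ÷ 1 beat/chord = 5 chords/bar.
Slowest is C at 2/3 chords/bar.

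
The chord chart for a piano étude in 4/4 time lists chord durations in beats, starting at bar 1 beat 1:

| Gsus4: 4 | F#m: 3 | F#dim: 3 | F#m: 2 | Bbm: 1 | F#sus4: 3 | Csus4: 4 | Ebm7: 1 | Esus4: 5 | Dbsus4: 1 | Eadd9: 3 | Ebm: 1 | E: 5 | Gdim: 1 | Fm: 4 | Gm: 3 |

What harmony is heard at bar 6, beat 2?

Beat 2 of bar 6 is beat (6−1)×4 + 2 = 22 overall.
Running totals: Gsus4 ends at 4, F#m ends at 7, F#dim ends at 10, F#m ends at 12, Bbm ends at 13, F#sus4 ends at 16, Csus4 ends at 20, Ebm7 ends at 21, Esus4 ends at 26.
Beat 22 falls within Esus4.

Esus4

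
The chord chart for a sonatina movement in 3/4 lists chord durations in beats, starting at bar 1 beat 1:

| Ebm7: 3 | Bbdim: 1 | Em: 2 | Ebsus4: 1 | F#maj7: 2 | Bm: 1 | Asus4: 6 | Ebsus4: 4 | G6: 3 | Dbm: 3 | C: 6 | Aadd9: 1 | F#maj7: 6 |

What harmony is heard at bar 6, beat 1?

Beat 1 of bar 6 is beat (6−1)×3 + 1 = 16 overall.
Running totals: Ebm7 ends at 3, Bbdim ends at 4, Em ends at 6, Ebsus4 ends at 7, F#maj7 ends at 9, Bm ends at 10, Asus4 ends at 16.
Beat 16 falls within Asus4.

Asus4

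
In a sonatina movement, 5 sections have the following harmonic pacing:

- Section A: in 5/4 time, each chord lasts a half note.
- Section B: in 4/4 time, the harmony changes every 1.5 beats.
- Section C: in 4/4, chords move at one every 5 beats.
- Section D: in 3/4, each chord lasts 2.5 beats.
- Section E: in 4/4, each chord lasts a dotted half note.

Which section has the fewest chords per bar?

Section C

A: each chord is 2 beats in 5/4, so 2.5 per bar.
B: each chord is 1.5 beats in 4/4, so 8/3 per bar.
C: each chord is 5 beats in 4/4, so 0.8 per bar.
D: each chord is 2.5 beats in 3/4, so 1.2 per bar.
E: each chord is 3 beats in 4/4, so 4/3 per bar.
Slowest is C at 0.8 chords/bar.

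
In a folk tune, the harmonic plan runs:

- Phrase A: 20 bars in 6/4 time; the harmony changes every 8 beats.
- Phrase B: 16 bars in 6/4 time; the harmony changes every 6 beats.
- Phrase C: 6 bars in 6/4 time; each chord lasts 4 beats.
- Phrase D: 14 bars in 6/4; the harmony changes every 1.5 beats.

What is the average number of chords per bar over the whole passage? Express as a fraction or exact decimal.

12/7 chords per bar

A: 20 bars of 6 beats is 120 beats; at 8 beats each that's 15 chords.
B: 16 bars of 6 beats is 96 beats; at 6 beats each that's 16 chords.
C: 6 bars of 6 beats is 36 beats; at 4 beats each that's 9 chords.
D: 14 bars of 6 beats is 84 beats; at 1.5 beats each that's 56 chords.
Overall: 96 chords over 56 bars → 96/56 = 12/7 chords per bar.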